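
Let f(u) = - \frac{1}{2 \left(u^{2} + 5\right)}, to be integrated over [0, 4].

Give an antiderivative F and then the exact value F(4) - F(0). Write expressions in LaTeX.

Antiderivative: F(u) = - \frac{\sqrt{5} \operatorname{atan}{\left(\frac{\sqrt{5} u}{5} \right)}}{10}; value = - \frac{\sqrt{5} \operatorname{atan}{\left(\frac{4 \sqrt{5}}{5} \right)}}{10}

Check any antiderivative F(u) by computing F'(u) and comparing it with f(u).
F(u) = - \frac{\sqrt{5} \operatorname{atan}{\left(\frac{\sqrt{5} u}{5} \right)}}{10} is an antiderivative of f.
Check: d/du[- \frac{\sqrt{5} \operatorname{atan}{\left(\frac{\sqrt{5} u}{5} \right)}}{10}] = - \frac{1}{2 u^{2} + 10}, which equals f(u).
F(4) = - \frac{\sqrt{5} \operatorname{atan}{\left(\frac{4 \sqrt{5}}{5} \right)}}{10}; F(0) = 0.
Integral = F(4) - F(0) = - \frac{\sqrt{5} \operatorname{atan}{\left(\frac{4 \sqrt{5}}{5} \right)}}{10}.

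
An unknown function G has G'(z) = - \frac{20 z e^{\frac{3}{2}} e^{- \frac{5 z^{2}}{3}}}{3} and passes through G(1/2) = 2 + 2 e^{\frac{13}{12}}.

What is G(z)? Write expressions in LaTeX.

G'(z) matches the chain-rule pattern g'(h)*h' with inner function h(z) = \frac{3}{2} - \frac{5 z^{2}}{3}; substituting u = h(z) collapses the integral.
A general antiderivative is 2 e^{\frac{3}{2} - \frac{5 z^{2}}{3}} + C.
The condition gives C = 2 + 2 e^{\frac{13}{12}} - (2 e^{\frac{13}{12}}) = 2.
So G(z) = 2 \left(1 + e^{\frac{3}{2}} e^{- \frac{5 z^{2}}{3}}\right).
Check: d/dz[2 \left(1 + e^{\frac{3}{2}} e^{- \frac{5 z^{2}}{3}}\right)] = - \frac{20 z e^{\frac{3}{2}} e^{- \frac{5 z^{2}}{3}}}{3} = G'(z).

G(z) = 2 \left(1 + e^{\frac{3}{2}} e^{- \frac{5 z^{2}}{3}}\right)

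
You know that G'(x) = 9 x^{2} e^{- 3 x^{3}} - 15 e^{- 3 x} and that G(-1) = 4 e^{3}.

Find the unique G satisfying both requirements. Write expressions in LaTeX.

G(x) = \left(- e^{3 x} + 5 e^{3 x^{3}}\right) e^{- 3 x} e^{- 3 x^{3}}

The integrand splits into summands that can be handled one at a time.
A general antiderivative is - e^{- 3 x^{3}} + 5 e^{- 3 x} + C.
The condition gives C = 4 e^{3} - (4 e^{3}) = 0.
So G(x) = \left(- e^{3 x} + 5 e^{3 x^{3}}\right) e^{- 3 x} e^{- 3 x^{3}}.
Check: d/dx[\left(- e^{3 x} + 5 e^{3 x^{3}}\right) e^{- 3 x} e^{- 3 x^{3}}] = \left(9 x^{2} e^{3 x} - 15 e^{3 x^{3}}\right) e^{- 3 x} e^{- 3 x^{3}}, which equals G'(x).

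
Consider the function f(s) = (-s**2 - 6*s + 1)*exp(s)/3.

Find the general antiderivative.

F(s) = -s**2*exp(s)/3 - 4*s*exp(s)/3 + 5*exp(s)/3 + C

Recognize the product-rule pattern: f = u'v + uv' with u = -s**2/3 - 4*s/3 + 5/3, v = exp(s), so integration by parts undoes it.
Check: d/ds[-s**2*exp(s)/3 - 4*s*exp(s)/3 + 5*exp(s)/3] = -s**2*exp(s)/3 - 2*s*exp(s) + exp(s)/3, which equals f(s).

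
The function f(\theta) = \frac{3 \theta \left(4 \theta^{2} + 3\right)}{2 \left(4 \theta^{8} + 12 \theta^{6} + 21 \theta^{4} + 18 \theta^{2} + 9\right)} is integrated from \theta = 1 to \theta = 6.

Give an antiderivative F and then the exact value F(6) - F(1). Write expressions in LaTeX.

The substitution u = \frac{2 \theta^{4}}{3} + \theta^{2} + 1 works: f is exactly (dF/du)*(du/d\theta) for that inner function.
F(\theta) = - \frac{3}{8 \theta^{4} + 12 \theta^{2} + 12} is an antiderivative of f.
Check: d/d\theta[- \frac{3}{8 \theta^{4} + 12 \theta^{2} + 12}] = \frac{12 \theta^{3} + 9 \theta}{8 \theta^{8} + 24 \theta^{6} + 42 \theta^{4} + 36 \theta^{2} + 18}, which equals f(\theta).
F(6) = - \frac{1}{3604}; F(1) = - \frac{3}{32}.
Integral = F(6) - F(1) = \frac{2695}{28832}.

Antiderivative: F(\theta) = - \frac{3}{8 \theta^{4} + 12 \theta^{2} + 12}; value = \frac{2695}{28832}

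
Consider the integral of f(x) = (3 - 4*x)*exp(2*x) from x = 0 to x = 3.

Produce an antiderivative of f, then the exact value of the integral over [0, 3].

Antiderivative: F(x) = -2*x*exp(2*x) + 5*exp(2*x)/2; value = -7*exp(6)/2 - 5/2

Recognize the product-rule pattern: f = u'v + uv' with u = 5/2 - 2*x, v = exp(2*x), so integration by parts undoes it.
F(x) = -2*x*exp(2*x) + 5*exp(2*x)/2 is an antiderivative of f.
Check: d/dx[-2*x*exp(2*x) + 5*exp(2*x)/2] = -4*x*exp(2*x) + 3*exp(2*x), which equals f(x).
F(3) = -7*exp(6)/2; F(0) = 5/2.
Integral = F(3) - F(0) = -7*exp(6)/2 - 5/2.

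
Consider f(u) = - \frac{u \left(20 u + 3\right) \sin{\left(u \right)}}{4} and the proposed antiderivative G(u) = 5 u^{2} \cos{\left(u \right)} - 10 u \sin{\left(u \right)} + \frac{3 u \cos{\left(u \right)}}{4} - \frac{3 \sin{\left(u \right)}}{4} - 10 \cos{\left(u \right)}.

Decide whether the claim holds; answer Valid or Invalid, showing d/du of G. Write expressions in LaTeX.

d/du[G] = - 5 u^{2} \sin{\left(u \right)} - \frac{3 u \sin{\left(u \right)}}{4}
This equals f(u) exactly, so the claim holds.

Valid: G'(u) = f(u).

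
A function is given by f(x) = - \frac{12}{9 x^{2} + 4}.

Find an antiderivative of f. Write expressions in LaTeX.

An antiderivative is F(x) = - 2 \operatorname{atan}{\left(\frac{3 x}{2} \right)}.

A first test for any F(x): its x-derivative must equal f(x) identically.
Check: d/dx[- 2 \operatorname{atan}{\left(\frac{3 x}{2} \right)}] = - \frac{12}{9 x^{2} + 4} = f(x).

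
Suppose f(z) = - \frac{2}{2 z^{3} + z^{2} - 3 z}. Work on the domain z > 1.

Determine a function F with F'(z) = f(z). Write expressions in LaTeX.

An antiderivative is F(z) = \frac{2 \left(5 \log{\left(z \right)} - 3 \log{\left(z - 1 \right)} - 2 \log{\left(z + \frac{3}{2} \right)}\right)}{15}.

The denominator factors as z \left(z - 1\right) \left(2 z + 3\right); partial fractions split f into directly integrable pieces: - \frac{8}{15 \left(2 z + 3\right)} - \frac{2}{5 \left(z - 1\right)} + \frac{2}{3 z}.
Check: d/dz[\frac{2 \left(5 \log{\left(z \right)} - 3 \log{\left(z - 1 \right)} - 2 \log{\left(z + \frac{3}{2} \right)}\right)}{15}] = - \frac{2}{2 z^{3} + z^{2} - 3 z} = f(z).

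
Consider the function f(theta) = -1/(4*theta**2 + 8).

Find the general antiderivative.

A candidate is checked by its d/dtheta: the result must match f(theta).
Check: d/dtheta[-sqrt(2)*atan(sqrt(2)*theta/2)/8] = -1/(4*theta**2 + 8) = f(theta).

F(theta) = -sqrt(2)*atan(sqrt(2)*theta/2)/8 + C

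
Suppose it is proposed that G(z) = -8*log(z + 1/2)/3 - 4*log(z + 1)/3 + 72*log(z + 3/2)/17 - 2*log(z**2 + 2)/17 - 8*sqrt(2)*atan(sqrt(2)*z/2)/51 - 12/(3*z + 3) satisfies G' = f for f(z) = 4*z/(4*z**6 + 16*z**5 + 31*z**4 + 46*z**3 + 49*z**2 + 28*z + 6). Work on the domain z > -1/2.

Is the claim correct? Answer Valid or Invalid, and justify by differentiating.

Invalid: d/dz[G] - f = 8*z/(4*z**6 + 16*z**5 + 31*z**4 + 46*z**3 + 49*z**2 + 28*z + 6), which is not 0.

d/dz[G] = 12*z/(4*z**6 + 16*z**5 + 31*z**4 + 46*z**3 + 49*z**2 + 28*z + 6)
d/dz[G] - f(z) = 8*z/(4*z**6 + 16*z**5 + 31*z**4 + 46*z**3 + 49*z**2 + 28*z + 6) != 0.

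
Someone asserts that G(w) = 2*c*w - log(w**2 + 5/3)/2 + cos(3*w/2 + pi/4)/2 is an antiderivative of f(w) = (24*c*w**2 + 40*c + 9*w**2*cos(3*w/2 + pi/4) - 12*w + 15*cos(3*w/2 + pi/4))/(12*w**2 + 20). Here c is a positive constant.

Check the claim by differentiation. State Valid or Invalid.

Invalid: d/dw[G] - f = -3*sin(3*w/2 + pi/4)/4 - 3*cos(3*w/2 + pi/4)/4, which is not 0.

d/dw[G] = (24*c*w**2 + 40*c - 9*w**2*sin(3*w/2 + pi/4) - 12*w - 15*sin(3*w/2 + pi/4))/(12*w**2 + 20)
d/dw[G] - f(w) = -3*sin(3*w/2 + pi/4)/4 - 3*cos(3*w/2 + pi/4)/4 != 0.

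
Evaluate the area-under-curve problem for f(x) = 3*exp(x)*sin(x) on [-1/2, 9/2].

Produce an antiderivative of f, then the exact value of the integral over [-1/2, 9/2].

Antiderivative: F(x) = 3*exp(x)*sin(x)/2 - 3*exp(x)*cos(x)/2; value = 3*exp(9/2)*sin(9/2)/2 + 3*exp(-1/2)*sin(1/2)/2 + 3*exp(-1/2)*cos(1/2)/2 - 3*exp(9/2)*cos(9/2)/2

A first test for any F(x): its x-derivative must equal f(x) identically.
F(x) = 3*exp(x)*sin(x)/2 - 3*exp(x)*cos(x)/2 is an antiderivative of f.
Check: d/dx[3*exp(x)*sin(x)/2 - 3*exp(x)*cos(x)/2] = 3*exp(x)*sin(x) = f(x).
F(9/2) = 3*exp(9/2)*sin(9/2)/2 - 3*exp(9/2)*cos(9/2)/2; F(-1/2) = -3*exp(-1/2)*cos(1/2)/2 - 3*exp(-1/2)*sin(1/2)/2.
Integral = F(9/2) - F(-1/2) = 3*exp(9/2)*sin(9/2)/2 + 3*exp(-1/2)*sin(1/2)/2 + 3*exp(-1/2)*cos(1/2)/2 - 3*exp(9/2)*cos(9/2)/2.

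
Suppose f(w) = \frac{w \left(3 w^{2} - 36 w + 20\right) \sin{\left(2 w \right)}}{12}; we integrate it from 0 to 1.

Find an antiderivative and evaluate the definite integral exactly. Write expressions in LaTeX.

Antiderivative: F(w) = - \frac{12 w^{3} \cos{\left(2 w \right)} - 18 w^{2} \sin{\left(2 w \right)} - 144 w^{2} \cos{\left(2 w \right)} + 144 w \sin{\left(2 w \right)} + 62 w \cos{\left(2 w \right)} - 31 \sin{\left(2 w \right)} + 72 \cos{\left(2 w \right)}}{96}; value = - \frac{95 \sin{\left(2 \right)}}{96} - \frac{\cos{\left(2 \right)}}{48} + \frac{3}{4}

An antiderivative F(w) passes only if d/dw[F] lands on f(w) exactly.
F(w) = - \frac{12 w^{3} \cos{\left(2 w \right)} - 18 w^{2} \sin{\left(2 w \right)} - 144 w^{2} \cos{\left(2 w \right)} + 144 w \sin{\left(2 w \right)} + 62 w \cos{\left(2 w \right)} - 31 \sin{\left(2 w \right)} + 72 \cos{\left(2 w \right)}}{96} is an antiderivative of f.
Check: d/dw[- \frac{12 w^{3} \cos{\left(2 w \right)} - 18 w^{2} \sin{\left(2 w \right)} - 144 w^{2} \cos{\left(2 w \right)} + 144 w \sin{\left(2 w \right)} + 62 w \cos{\left(2 w \right)} - 31 \sin{\left(2 w \right)} + 72 \cos{\left(2 w \right)}}{96}] = \frac{w^{3} \sin{\left(2 w \right)}}{4} - 3 w^{2} \sin{\left(2 w \right)} + \frac{5 w \sin{\left(2 w \right)}}{3}, which equals f(w).
F(1) = - \frac{95 \sin{\left(2 \right)}}{96} - \frac{\cos{\left(2 \right)}}{48}; F(0) = - \frac{3}{4}.
Integral = F(1) - F(0) = - \frac{95 \sin{\left(2 \right)}}{96} - \frac{\cos{\left(2 \right)}}{48} + \frac{3}{4}.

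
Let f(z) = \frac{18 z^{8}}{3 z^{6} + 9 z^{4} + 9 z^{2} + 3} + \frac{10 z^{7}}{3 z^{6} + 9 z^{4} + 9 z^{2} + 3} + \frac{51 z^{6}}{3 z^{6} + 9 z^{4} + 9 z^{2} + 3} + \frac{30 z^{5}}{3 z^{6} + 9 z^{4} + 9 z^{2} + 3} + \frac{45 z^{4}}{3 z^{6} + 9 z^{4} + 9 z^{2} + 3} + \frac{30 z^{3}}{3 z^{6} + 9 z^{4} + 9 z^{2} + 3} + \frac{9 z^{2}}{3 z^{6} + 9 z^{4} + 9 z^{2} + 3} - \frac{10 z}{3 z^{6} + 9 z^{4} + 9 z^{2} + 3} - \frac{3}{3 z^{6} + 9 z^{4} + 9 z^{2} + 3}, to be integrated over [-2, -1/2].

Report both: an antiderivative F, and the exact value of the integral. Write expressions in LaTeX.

Antiderivative: F(z) = 2 z^{3} + \frac{5 z^{2}}{3} - z + \frac{5}{3 \left(z^{4} + 2 z^{2} + 1\right)}; value = 9

Integrate term by term and add the pieces.
F(z) = 2 z^{3} + \frac{5 z^{2}}{3} - z + \frac{5}{3 \left(z^{4} + 2 z^{2} + 1\right)} is an antiderivative of f.
Check: d/dz[2 z^{3} + \frac{5 z^{2}}{3} - z + \frac{5}{3 \left(z^{4} + 2 z^{2} + 1\right)}] = \frac{18 z^{8} + 10 z^{7} + 51 z^{6} + 30 z^{5} + 45 z^{4} + 30 z^{3} + 9 z^{2} - 10 z - 3}{3 z^{6} + 9 z^{4} + 9 z^{2} + 3}, which equals f(z).
F(-1/2) = \frac{26}{15}; F(-2) = - \frac{109}{15}.
Integral = F(-1/2) - F(-2) = 9.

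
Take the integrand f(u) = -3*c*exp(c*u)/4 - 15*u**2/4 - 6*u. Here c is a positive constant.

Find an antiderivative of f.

An antiderivative is F(u) = -5*u**3/4 - 3*u**2 - 3*exp(c*u)/4.

The integrand splits into summands that can be handled one at a time.
Check: d/du[-5*u**3/4 - 3*u**2 - 3*exp(c*u)/4] = -3*c*exp(c*u)/4 - 15*u**2/4 - 6*u = f(u).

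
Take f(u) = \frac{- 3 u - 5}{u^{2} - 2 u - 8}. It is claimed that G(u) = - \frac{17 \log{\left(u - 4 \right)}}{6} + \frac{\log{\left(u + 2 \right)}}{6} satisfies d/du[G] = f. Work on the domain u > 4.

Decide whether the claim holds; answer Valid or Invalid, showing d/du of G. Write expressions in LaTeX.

d/du[G] = \frac{- 8 u - 19}{3 u^{2} - 6 u - 24}
d/du[G] - f(u) = \frac{1}{3 u + 6} != 0.

Invalid: d/du[G] - f = \frac{1}{3 u + 6}, which is not 0.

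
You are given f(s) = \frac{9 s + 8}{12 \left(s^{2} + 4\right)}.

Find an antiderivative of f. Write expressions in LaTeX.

An antiderivative is F(s) = \frac{9 \log{\left(s^{2} + 4 \right)} + 8 \operatorname{atan}{\left(\frac{s}{2} \right)}}{24}.

Any candidate F(s) must reproduce f(s) exactly when differentiated.
Check: d/ds[\frac{9 \log{\left(s^{2} + 4 \right)} + 8 \operatorname{atan}{\left(\frac{s}{2} \right)}}{24}] = \frac{9 s + 8}{12 s^{2} + 48}, which equals f(s).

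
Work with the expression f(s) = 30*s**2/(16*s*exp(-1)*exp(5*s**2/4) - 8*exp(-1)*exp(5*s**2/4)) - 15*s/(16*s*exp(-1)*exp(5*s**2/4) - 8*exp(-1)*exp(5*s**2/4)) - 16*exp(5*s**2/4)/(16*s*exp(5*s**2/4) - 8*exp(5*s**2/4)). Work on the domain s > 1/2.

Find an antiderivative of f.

Integrate term by term and add the pieces.
Check: d/ds[-3*exp(1 - 5*s**2/4)/4 - log(2*s - 1)] = (30*s**2 - 15*s - 16*exp(-1)*exp(5*s**2/4))/(16*s*exp(-1)*exp(5*s**2/4) - 8*exp(-1)*exp(5*s**2/4)), which equals f(s).

An antiderivative is F(s) = -3*exp(1 - 5*s**2/4)/4 - log(2*s - 1).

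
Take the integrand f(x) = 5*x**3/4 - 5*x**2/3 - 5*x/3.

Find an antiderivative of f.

The integrand splits into summands that can be handled one at a time.
Check: d/dx[5*x**2*(9*x**2 - 16*x - 24)/144] = 5*x**3/4 - 5*x**2/3 - 5*x/3 = f(x).

An antiderivative is F(x) = 5*x**2*(9*x**2 - 16*x - 24)/144.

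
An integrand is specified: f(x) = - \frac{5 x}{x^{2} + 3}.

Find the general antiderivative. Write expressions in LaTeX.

f matches the chain-rule pattern g'(h)*h' with inner function h(x) = x^{2} + 3; substituting u = h(x) collapses the integral.
Check: d/dx[- \frac{5 \log{\left(x^{2} + 3 \right)}}{2}] = - \frac{5 x}{x^{2} + 3} = f(x).

F(x) = - \frac{5 \log{\left(x^{2} + 3 \right)}}{2} + C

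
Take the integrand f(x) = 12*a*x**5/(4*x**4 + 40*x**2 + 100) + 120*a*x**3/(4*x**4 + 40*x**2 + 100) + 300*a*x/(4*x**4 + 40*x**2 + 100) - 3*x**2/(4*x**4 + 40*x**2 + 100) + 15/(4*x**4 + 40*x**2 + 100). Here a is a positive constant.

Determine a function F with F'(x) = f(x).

The integrand splits into summands that can be handled one at a time.
Check: d/dx[(6*a*x**4 + 30*a*x**2 + 3*x)/(4*x**2 + 20)] = (12*a*x**5 + 120*a*x**3 + 300*a*x - 3*x**2 + 15)/(4*x**4 + 40*x**2 + 100), which equals f(x).

An antiderivative is F(x) = (6*a*x**4 + 30*a*x**2 + 3*x)/(4*x**2 + 20).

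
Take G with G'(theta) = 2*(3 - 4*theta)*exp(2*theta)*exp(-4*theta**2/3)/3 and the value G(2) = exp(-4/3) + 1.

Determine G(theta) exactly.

G(theta) = exp(2*theta)*exp(-4*theta**2/3) + 1

G'(theta) matches the chain-rule pattern g'(h)*h' with inner function h(theta) = -4*theta**2/3 + 2*theta; substituting u = h(theta) collapses the integral.
A general antiderivative is exp(-4*theta**2/3 + 2*theta) + C.
The condition gives C = exp(-4/3) + 1 - (exp(-4/3)) = 1.
So G(theta) = exp(2*theta)*exp(-4*theta**2/3) + 1.
Check: d/dtheta[exp(2*theta)*exp(-4*theta**2/3) + 1] = (-8*theta*exp(2*theta) + 6*exp(2*theta))*exp(-4*theta**2/3)/3, which equals G'(theta).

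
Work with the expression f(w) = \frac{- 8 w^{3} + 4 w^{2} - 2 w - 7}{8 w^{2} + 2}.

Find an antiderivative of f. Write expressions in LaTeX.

An antiderivative is F(w) = - \frac{w^{2}}{2} + \frac{w}{2} - 2 \operatorname{atan}{\left(2 w \right)}.

Since d/dw undoes antidifferentiation here, F'(w) = f(w) is required of F(w).
Check: d/dw[- \frac{w^{2}}{2} + \frac{w}{2} - 2 \operatorname{atan}{\left(2 w \right)}] = \frac{- 8 w^{3} + 4 w^{2} - 2 w - 7}{8 w^{2} + 2} = f(w).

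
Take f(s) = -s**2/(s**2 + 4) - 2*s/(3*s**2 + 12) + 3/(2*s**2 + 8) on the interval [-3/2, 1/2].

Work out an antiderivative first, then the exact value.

Antiderivative: F(s) = -s - log(s**2 + 4)/3 + 11*atan(s/2)/4; value = -2 - log(17/4)/3 + log(25/4)/3 + 11*atan(1/4)/4 + 11*atan(3/4)/4

The integrand splits into summands that can be handled one at a time.
F(s) = -s - log(s**2 + 4)/3 + 11*atan(s/2)/4 is an antiderivative of f.
Check: d/ds[-s - log(s**2 + 4)/3 + 11*atan(s/2)/4] = (-6*s**2 - 4*s + 9)/(6*s**2 + 24), which equals f(s).
F(1/2) = -1/2 - log(17/4)/3 + 11*atan(1/4)/4; F(-3/2) = -11*atan(3/4)/4 - log(25/4)/3 + 3/2.
Integral = F(1/2) - F(-3/2) = -2 - log(17/4)/3 + log(25/4)/3 + 11*atan(1/4)/4 + 11*atan(3/4)/4.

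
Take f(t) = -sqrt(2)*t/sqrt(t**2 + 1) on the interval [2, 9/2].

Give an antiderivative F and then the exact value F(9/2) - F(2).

Antiderivative: F(t) = -sqrt(2)*sqrt(t**2 + 1); value = -sqrt(170)/2 + sqrt(10)

f matches the chain-rule pattern g'(h)*h' with inner function h(t) = 2*t**2 + 2; substituting u = h(t) collapses the integral.
F(t) = -sqrt(2)*sqrt(t**2 + 1) is an antiderivative of f.
Check: d/dt[-sqrt(2)*sqrt(t**2 + 1)] = -sqrt(2)*t/sqrt(t**2 + 1) = f(t).
F(9/2) = -sqrt(170)/2; F(2) = -sqrt(10).
Integral = F(9/2) - F(2) = -sqrt(170)/2 + sqrt(10).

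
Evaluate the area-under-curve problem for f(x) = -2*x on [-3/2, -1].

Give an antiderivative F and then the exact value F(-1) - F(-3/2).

Recover f(x) by differentiating a candidate F(x); any mismatch rules it out.
F(x) = -x**2 is an antiderivative of f.
Check: d/dx[-x**2] = -2*x = f(x).
F(-1) = -1; F(-3/2) = -9/4.
Integral = F(-1) - F(-3/2) = 5/4.

Antiderivative: F(x) = -x**2; value = 5/4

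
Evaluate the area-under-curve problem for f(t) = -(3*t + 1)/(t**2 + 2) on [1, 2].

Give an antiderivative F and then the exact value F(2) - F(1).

A first test for any F(t): its t-derivative must equal f(t) identically.
F(t) = -(3*log(t**2 + 2) + sqrt(2)*atan(sqrt(2)*t/2))/2 is an antiderivative of f.
Check: d/dt[-(3*log(t**2 + 2) + sqrt(2)*atan(sqrt(2)*t/2))/2] = (-3*t - 1)/(t**2 + 2), which equals f(t).
F(2) = -3*log(6)/2 - sqrt(2)*atan(sqrt(2))/2; F(1) = -3*log(3)/2 - sqrt(2)*atan(sqrt(2)/2)/2.
Integral = F(2) - F(1) = -3*log(6)/2 - sqrt(2)*atan(sqrt(2))/2 + sqrt(2)*atan(sqrt(2)/2)/2 + 3*log(3)/2.

Antiderivative: F(t) = -(3*log(t**2 + 2) + sqrt(2)*atan(sqrt(2)*t/2))/2; value = -3*log(6)/2 - sqrt(2)*atan(sqrt(2))/2 + sqrt(2)*atan(sqrt(2)/2)/2 + 3*log(3)/2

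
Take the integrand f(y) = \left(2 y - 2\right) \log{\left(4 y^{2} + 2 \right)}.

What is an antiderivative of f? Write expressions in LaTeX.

An antiderivative is F(y) = - y^{2} + 4 y + \left(y^{2} - 2 y\right) \log{\left(4 y^{2} + 2 \right)} + \frac{\log{\left(y^{2} + \frac{1}{2} \right)}}{2} - 2 \sqrt{2} \operatorname{atan}{\left(\sqrt{2} y \right)}.

A first test for any F(y): its y-derivative must equal f(y) identically.
Check: d/dy[- y^{2} + 4 y + \left(y^{2} - 2 y\right) \log{\left(4 y^{2} + 2 \right)} + \frac{\log{\left(y^{2} + \frac{1}{2} \right)}}{2} - 2 \sqrt{2} \operatorname{atan}{\left(\sqrt{2} y \right)}] = 2 y \log{\left(2 y^{2} + 1 \right)} + 2 y \log{\left(2 \right)} - 2 \log{\left(2 y^{2} + 1 \right)} - 2 \log{\left(2 \right)}, which equals f(y).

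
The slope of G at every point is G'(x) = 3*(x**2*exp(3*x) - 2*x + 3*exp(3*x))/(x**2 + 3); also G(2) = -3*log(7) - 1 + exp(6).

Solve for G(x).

The proposed G(x) is checked by its d/dx: the result must match the given G'(x).
A general antiderivative is exp(3*x) - 3*log(x**2 + 3) + C.
The condition gives C = -3*log(7) - 1 + exp(6) - (-3*log(7) + exp(6)) = -1.
So G(x) = exp(3*x) - 3*log(x**2 + 3) - 1.
Check: d/dx[exp(3*x) - 3*log(x**2 + 3) - 1] = (3*x**2*exp(3*x) - 6*x + 9*exp(3*x))/(x**2 + 3), which equals G'(x).

G(x) = exp(3*x) - 3*log(x**2 + 3) - 1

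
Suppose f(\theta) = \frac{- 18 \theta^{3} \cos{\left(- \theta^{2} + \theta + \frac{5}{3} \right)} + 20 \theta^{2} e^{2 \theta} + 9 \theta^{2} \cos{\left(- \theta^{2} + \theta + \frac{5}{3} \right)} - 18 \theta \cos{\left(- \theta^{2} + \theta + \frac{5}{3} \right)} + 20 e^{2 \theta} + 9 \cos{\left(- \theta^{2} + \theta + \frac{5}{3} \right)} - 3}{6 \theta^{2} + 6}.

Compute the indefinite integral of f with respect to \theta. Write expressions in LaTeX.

F(\theta) = \frac{5 e^{2 \theta}}{3} + \frac{3 \sin{\left(- \theta^{2} + \theta + \frac{5}{3} \right)}}{2} - \frac{\operatorname{atan}{\left(\theta \right)}}{2} + C

Recover f(\theta) by differentiating a candidate F(\theta); any mismatch rules it out.
Check: d/d\theta[\frac{5 e^{2 \theta}}{3} + \frac{3 \sin{\left(- \theta^{2} + \theta + \frac{5}{3} \right)}}{2} - \frac{\operatorname{atan}{\left(\theta \right)}}{2}] = \frac{- 18 \theta^{3} \cos{\left(- \theta^{2} + \theta + \frac{5}{3} \right)} + 20 \theta^{2} e^{2 \theta} + 9 \theta^{2} \cos{\left(- \theta^{2} + \theta + \frac{5}{3} \right)} - 18 \theta \cos{\left(- \theta^{2} + \theta + \frac{5}{3} \right)} + 20 e^{2 \theta} + 9 \cos{\left(- \theta^{2} + \theta + \frac{5}{3} \right)} - 3}{6 \theta^{2} + 6} = f(\theta).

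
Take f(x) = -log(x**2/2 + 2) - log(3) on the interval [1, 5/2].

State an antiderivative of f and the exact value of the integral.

A first test for any F(x): its x-derivative must equal f(x) identically.
F(x) = -x*log(3*x**2/2 + 6) + 2*x - 4*atan(x/2) is an antiderivative of f.
Check: d/dx[-x*log(3*x**2/2 + 6) + 2*x - 4*atan(x/2)] = -log(x**2/2 + 2) - log(3) = f(x).
F(5/2) = -5*log(123/8)/2 - 4*atan(5/4) + 5; F(1) = -log(15/2) - 4*atan(1/2) + 2.
Integral = F(5/2) - F(1) = -5*log(123/8)/2 - 4*atan(5/4) + 4*atan(1/2) + log(15/2) + 3.

Antiderivative: F(x) = -x*log(3*x**2/2 + 6) + 2*x - 4*atan(x/2); value = -5*log(123/8)/2 - 4*atan(5/4) + 4*atan(1/2) + log(15/2) + 3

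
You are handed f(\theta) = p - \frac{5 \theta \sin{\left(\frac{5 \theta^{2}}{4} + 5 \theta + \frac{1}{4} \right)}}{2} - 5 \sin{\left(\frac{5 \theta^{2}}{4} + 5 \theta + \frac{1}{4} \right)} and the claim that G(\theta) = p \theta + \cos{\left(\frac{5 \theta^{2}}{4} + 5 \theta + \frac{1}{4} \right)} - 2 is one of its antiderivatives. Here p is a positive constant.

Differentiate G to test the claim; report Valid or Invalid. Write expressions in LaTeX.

d/d\theta[G] = p - \frac{5 \theta \sin{\left(\frac{5 \theta^{2}}{4} + 5 \theta + \frac{1}{4} \right)}}{2} - 5 \sin{\left(\frac{5 \theta^{2}}{4} + 5 \theta + \frac{1}{4} \right)}
This equals f(\theta) exactly, so the claim holds.

Valid - the claim checks out under differentiation.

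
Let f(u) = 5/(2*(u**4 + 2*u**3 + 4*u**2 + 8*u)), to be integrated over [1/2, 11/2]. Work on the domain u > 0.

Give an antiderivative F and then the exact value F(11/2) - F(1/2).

The denominator factors as 2*u*(u + 2)*(u**2 + 4); partial fractions split f into directly integrable pieces: -5*(u + 2)/(32*(u**2 + 4)) - 5/(32*(u + 2)) + 5/(16*u).
F(u) = 5*log(u)/16 - 5*log(u + 2)/32 - 5*log(u**2 + 4)/64 - 5*atan(u/2)/32 is an antiderivative of f.
Check: d/du[5*log(u)/16 - 5*log(u + 2)/32 - 5*log(u**2 + 4)/64 - 5*atan(u/2)/32] = 5/(2*u**4 + 4*u**3 + 8*u**2 + 16*u), which equals f(u).
F(11/2) = -5*log(15/2)/32 - 5*log(137/4)/64 - 5*atan(11/4)/32 + 5*log(11/2)/16; F(1/2) = -5*log(2)/16 - 5*log(5/2)/32 - 5*log(17/4)/64 - 5*atan(1/4)/32.
Integral = F(11/2) - F(1/2) = -5*log(15/2)/32 - 5*log(137/4)/64 - 5*atan(11/4)/32 + 5*atan(1/4)/32 + 5*log(17/4)/64 + 5*log(5/2)/32 + 5*log(2)/16 + 5*log(11/2)/16.

Antiderivative: F(u) = 5*log(u)/16 - 5*log(u + 2)/32 - 5*log(u**2 + 4)/64 - 5*atan(u/2)/32; value = -5*log(15/2)/32 - 5*log(137/4)/64 - 5*atan(11/4)/32 + 5*atan(1/4)/32 + 5*log(17/4)/64 + 5*log(5/2)/32 + 5*log(2)/16 + 5*log(11/2)/16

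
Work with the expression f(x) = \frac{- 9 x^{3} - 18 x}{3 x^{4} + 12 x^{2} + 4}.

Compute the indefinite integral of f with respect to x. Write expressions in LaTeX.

The substitution u = \frac{x^{4}}{2} + 2 x^{2} + \frac{2}{3} works: f is exactly (dF/du)*(du/dx) for that inner function.
Check: d/dx[- \frac{3 \log{\left(\frac{x^{4}}{2} + 2 x^{2} + \frac{2}{3} \right)}}{4}] = \frac{- 9 x^{3} - 18 x}{3 x^{4} + 12 x^{2} + 4} = f(x).

F(x) = - \frac{3 \log{\left(\frac{x^{4}}{2} + 2 x^{2} + \frac{2}{3} \right)}}{4} + C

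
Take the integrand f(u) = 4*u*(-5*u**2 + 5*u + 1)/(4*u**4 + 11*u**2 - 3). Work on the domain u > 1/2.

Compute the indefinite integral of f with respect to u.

F(u) = 9*log(u - 1/2)/26 - 11*log(u + 1/2)/26 - 32*log(u**2 + 3)/13 + 20*sqrt(3)*atan(sqrt(3)*u/3)/13 + C

The denominator factors as (2*u - 1)*(2*u + 1)*(u**2 + 3); partial fractions split f into directly integrable pieces: -4*(16*u - 15)/(13*(u**2 + 3)) - 11/(13*(2*u + 1)) + 9/(13*(2*u - 1)).
Check: d/du[9*log(u - 1/2)/26 - 11*log(u + 1/2)/26 - 32*log(u**2 + 3)/13 + 20*sqrt(3)*atan(sqrt(3)*u/3)/13] = (-20*u**3 + 20*u**2 + 4*u)/(4*u**4 + 11*u**2 - 3), which equals f(u).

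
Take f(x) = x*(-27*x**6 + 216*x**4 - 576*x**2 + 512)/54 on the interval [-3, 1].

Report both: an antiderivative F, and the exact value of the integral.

The substitution u = 4/3 - x**2/2 works: f is exactly (dF/du)*(du/dx) for that inner function.
F(x) = -(3*x**2 - 8)**4/1296 is an antiderivative of f.
Check: d/dx[-(3*x**2 - 8)**4/1296] = -x**7/2 + 4*x**5 - 32*x**3/3 + 256*x/27, which equals f(x).
F(1) = -625/1296; F(-3) = -130321/1296.
Integral = F(1) - F(-3) = 2702/27.

Antiderivative: F(x) = -(3*x**2 - 8)**4/1296; value = 2702/27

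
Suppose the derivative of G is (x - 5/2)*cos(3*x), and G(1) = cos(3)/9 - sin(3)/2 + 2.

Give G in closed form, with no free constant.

G(x) = (6*x*sin(3*x) - 15*sin(3*x) + 2*cos(3*x) + 36)/18

Check a candidate G(x) by differentiating: d/dx[G] must match the given G'(x).
A general antiderivative is x*sin(3*x)/3 - 5*sin(3*x)/6 + cos(3*x)/9 + C.
The condition gives C = cos(3)/9 - sin(3)/2 + 2 - (cos(3)/9 - sin(3)/2) = 2.
So G(x) = (6*x*sin(3*x) - 15*sin(3*x) + 2*cos(3*x) + 36)/18.
Check: d/dx[(6*x*sin(3*x) - 15*sin(3*x) + 2*cos(3*x) + 36)/18] = x*cos(3*x) - 5*cos(3*x)/2, which equals G'(x).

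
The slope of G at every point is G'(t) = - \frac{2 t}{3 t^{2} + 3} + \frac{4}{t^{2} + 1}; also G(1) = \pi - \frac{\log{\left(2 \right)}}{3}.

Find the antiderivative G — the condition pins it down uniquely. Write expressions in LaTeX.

The integrand splits into summands that can be handled one at a time.
A general antiderivative is - \frac{\log{\left(t^{2} + 1 \right)}}{3} + 4 \operatorname{atan}{\left(t \right)} + C.
The condition gives C = \pi - \frac{\log{\left(2 \right)}}{3} - (\pi - \frac{\log{\left(2 \right)}}{3}) = 0.
So G(t) = - \frac{\log{\left(t^{2} + 1 \right)}}{3} + 4 \operatorname{atan}{\left(t \right)}.
Check: d/dt[- \frac{\log{\left(t^{2} + 1 \right)}}{3} + 4 \operatorname{atan}{\left(t \right)}] = \frac{12 - 2 t}{3 t^{2} + 3}, which equals G'(t).

G(t) = - \frac{\log{\left(t^{2} + 1 \right)}}{3} + 4 \operatorname{atan}{\left(t \right)}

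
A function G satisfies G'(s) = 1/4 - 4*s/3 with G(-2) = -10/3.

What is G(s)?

G(s) = -2*s**2/3 + s/4 - 1/6

A first test for any G(s): its s-derivative must equal the given G'(s).
A general antiderivative is -2*s**2/3 + s/4 - 2/3 + C.
The condition gives C = -10/3 - (-23/6) = 1/2.
So G(s) = -2*s**2/3 + s/4 - 1/6.
Check: d/ds[-2*s**2/3 + s/4 - 1/6] = 1/4 - 4*s/3 = G'(s).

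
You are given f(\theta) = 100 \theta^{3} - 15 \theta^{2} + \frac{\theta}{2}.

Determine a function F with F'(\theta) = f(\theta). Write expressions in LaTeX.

f matches the chain-rule pattern g'(h)*h' with inner function h(\theta) = - 5 \theta^{2} + \frac{\theta}{2}; substituting u = h(\theta) collapses the integral.
Check: d/d\theta[\frac{\theta^{2} \left(1 - 10 \theta\right)^{2}}{4}] = 100 \theta^{3} - 15 \theta^{2} + \frac{\theta}{2} = f(\theta).

An antiderivative is F(\theta) = \frac{\theta^{2} \left(1 - 10 \theta\right)^{2}}{4}.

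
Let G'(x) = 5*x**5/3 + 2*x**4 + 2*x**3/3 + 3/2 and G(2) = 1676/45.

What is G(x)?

The integrand splits into summands that can be handled one at a time.
A general antiderivative is 5*x**6/18 + 2*x**5/5 + x**4/6 + 3*x/2 + C.
The condition gives C = 1676/45 - (1631/45) = 1.
So G(x) = (25*x**6 + 36*x**5 + 15*x**4 + 135*x + 90)/90.
Check: d/dx[(25*x**6 + 36*x**5 + 15*x**4 + 135*x + 90)/90] = 5*x**5/3 + 2*x**4 + 2*x**3/3 + 3/2 = G'(x).

G(x) = (25*x**6 + 36*x**5 + 15*x**4 + 135*x + 90)/90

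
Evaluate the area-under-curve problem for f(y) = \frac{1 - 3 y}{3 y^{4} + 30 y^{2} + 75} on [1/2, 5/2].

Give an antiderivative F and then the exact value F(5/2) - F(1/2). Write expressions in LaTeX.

Recover f(y) by differentiating a candidate F(y); any mismatch rules it out.
F(y) = - \frac{- y - 15}{30 y^{2} + 150} + \frac{\sqrt{5} \operatorname{atan}{\left(\frac{\sqrt{5} y}{5} \right)}}{150} is an antiderivative of f.
Check: d/dy[- \frac{- y - 15}{30 y^{2} + 150} + \frac{\sqrt{5} \operatorname{atan}{\left(\frac{\sqrt{5} y}{5} \right)}}{150}] = \frac{1 - 3 y}{3 y^{4} + 30 y^{2} + 75} = f(y).
F(5/2) = \frac{\sqrt{5} \operatorname{atan}{\left(\frac{\sqrt{5}}{2} \right)}}{150} + \frac{7}{135}; F(1/2) = \frac{\sqrt{5} \operatorname{atan}{\left(\frac{\sqrt{5}}{10} \right)}}{150} + \frac{31}{315}.
Integral = F(5/2) - F(1/2) = - \frac{44}{945} - \frac{\sqrt{5} \operatorname{atan}{\left(\frac{\sqrt{5}}{10} \right)}}{150} + \frac{\sqrt{5} \operatorname{atan}{\left(\frac{\sqrt{5}}{2} \right)}}{150}.

Antiderivative: F(y) = - \frac{- y - 15}{30 y^{2} + 150} + \frac{\sqrt{5} \operatorname{atan}{\left(\frac{\sqrt{5} y}{5} \right)}}{150}; value = - \frac{44}{945} - \frac{\sqrt{5} \operatorname{atan}{\left(\frac{\sqrt{5}}{10} \right)}}{150} + \frac{\sqrt{5} \operatorname{atan}{\left(\frac{\sqrt{5}}{2} \right)}}{150}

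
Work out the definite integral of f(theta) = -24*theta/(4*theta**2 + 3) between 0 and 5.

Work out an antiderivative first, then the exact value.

Antiderivative: F(theta) = -3*log(4*theta**2 + 3); value = -3*log(103) + 3*log(3)

f matches the chain-rule pattern g'(h)*h' with inner function h(theta) = 4*theta**2 + 3; substituting u = h(theta) collapses the integral.
F(theta) = -3*log(4*theta**2 + 3) is an antiderivative of f.
Check: d/dtheta[-3*log(4*theta**2 + 3)] = -24*theta/(4*theta**2 + 3) = f(theta).
F(5) = -3*log(103); F(0) = -3*log(3).
Integral = F(5) - F(0) = -3*log(103) + 3*log(3).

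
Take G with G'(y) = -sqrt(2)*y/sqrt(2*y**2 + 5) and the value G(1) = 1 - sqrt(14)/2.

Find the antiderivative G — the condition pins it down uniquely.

G(y) = -(sqrt(2)*sqrt(2*y**2 + 5) - 2)/2

G'(y) matches the chain-rule pattern g'(h)*h' with inner function h(y) = y**2 + 5/2; substituting u = h(y) collapses the integral.
A general antiderivative is -sqrt(y**2 + 5/2) + C.
The condition gives C = 1 - sqrt(14)/2 - (-sqrt(14)/2) = 1.
So G(y) = -(sqrt(2)*sqrt(2*y**2 + 5) - 2)/2.
Check: d/dy[-(sqrt(2)*sqrt(2*y**2 + 5) - 2)/2] = -sqrt(2)*y/sqrt(2*y**2 + 5) = G'(y).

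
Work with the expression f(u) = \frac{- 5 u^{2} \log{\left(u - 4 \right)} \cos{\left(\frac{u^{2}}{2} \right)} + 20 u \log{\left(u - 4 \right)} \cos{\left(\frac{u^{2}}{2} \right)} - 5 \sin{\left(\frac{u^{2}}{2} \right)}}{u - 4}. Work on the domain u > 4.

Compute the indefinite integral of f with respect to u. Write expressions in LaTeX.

f has the shape v'r + vr' for v = - 5 \log{\left(u - 4 \right)} and r = \sin{\left(\frac{u^{2}}{2} \right)} — it is the derivative of the product v*r.
Check: d/du[- 5 \log{\left(u - 4 \right)} \sin{\left(\frac{u^{2}}{2} \right)}] = \frac{- 5 u^{2} \log{\left(u - 4 \right)} \cos{\left(\frac{u^{2}}{2} \right)} + 20 u \log{\left(u - 4 \right)} \cos{\left(\frac{u^{2}}{2} \right)} - 5 \sin{\left(\frac{u^{2}}{2} \right)}}{u - 4} = f(u).

F(u) = - 5 \log{\left(u - 4 \right)} \sin{\left(\frac{u^{2}}{2} \right)} + C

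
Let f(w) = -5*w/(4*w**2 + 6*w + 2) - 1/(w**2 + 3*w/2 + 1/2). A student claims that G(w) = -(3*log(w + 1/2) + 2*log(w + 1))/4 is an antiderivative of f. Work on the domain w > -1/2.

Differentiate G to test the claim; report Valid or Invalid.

Valid. The derivative of G reproduces f.

d/dw[G] = (-5*w - 4)/(4*w**2 + 6*w + 2)
This equals f(w) exactly, so the claim holds.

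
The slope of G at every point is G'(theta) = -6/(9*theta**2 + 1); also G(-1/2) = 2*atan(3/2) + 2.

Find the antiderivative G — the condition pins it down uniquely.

A candidate passes only if d/dtheta[G] lands on the given G'(theta) exactly.
A general antiderivative is -2*atan(3*theta) + C.
The condition gives C = 2*atan(3/2) + 2 - (2*atan(3/2)) = 2.
So G(theta) = 2 - 2*atan(3*theta).
Check: d/dtheta[2 - 2*atan(3*theta)] = -6/(9*theta**2 + 1) = G'(theta).

G(theta) = 2 - 2*atan(3*theta)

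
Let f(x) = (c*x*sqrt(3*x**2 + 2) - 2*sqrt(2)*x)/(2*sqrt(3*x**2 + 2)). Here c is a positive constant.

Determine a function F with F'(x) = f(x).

An antiderivative is F(x) = (3*c*x**2 - 4*sqrt(2)*sqrt(3*x**2 + 2))/12.

Recover f(x) by differentiating a candidate F(x); any mismatch rules it out.
Check: d/dx[(3*c*x**2 - 4*sqrt(2)*sqrt(3*x**2 + 2))/12] = (c*x*sqrt(3*x**2 + 2) - 2*sqrt(2)*x)/(2*sqrt(3*x**2 + 2)) = f(x).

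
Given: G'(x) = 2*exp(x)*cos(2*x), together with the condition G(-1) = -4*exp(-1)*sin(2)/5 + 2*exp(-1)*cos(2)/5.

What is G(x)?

G(x) = 4*exp(x)*sin(2*x)/5 + 2*exp(x)*cos(2*x)/5

Whatever form G(x) takes, its d/dx must return the stated G'(x).
A general antiderivative is 4*exp(x)*sin(2*x)/5 + 2*exp(x)*cos(2*x)/5 + C.
The condition gives C = -4*exp(-1)*sin(2)/5 + 2*exp(-1)*cos(2)/5 - (-4*exp(-1)*sin(2)/5 + 2*exp(-1)*cos(2)/5) = 0.
So G(x) = 4*exp(x)*sin(2*x)/5 + 2*exp(x)*cos(2*x)/5.
Check: d/dx[4*exp(x)*sin(2*x)/5 + 2*exp(x)*cos(2*x)/5] = 2*exp(x)*cos(2*x) = G'(x).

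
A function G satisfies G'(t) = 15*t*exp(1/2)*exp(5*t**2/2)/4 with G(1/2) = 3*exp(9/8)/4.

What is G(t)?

G'(t) matches the chain-rule pattern g'(h)*h' with inner function h(t) = 5*t**2/2 + 1/2; substituting u = h(t) collapses the integral.
A general antiderivative is 3*exp(5*t**2/2 + 1/2)/4 + C.
The condition gives C = 3*exp(9/8)/4 - (3*exp(9/8)/4) = 0.
So G(t) = 3*exp(1/2)*exp(5*t**2/2)/4.
Check: d/dt[3*exp(1/2)*exp(5*t**2/2)/4] = 15*t*exp(1/2)*exp(5*t**2/2)/4 = G'(t).

G(t) = 3*exp(1/2)*exp(5*t**2/2)/4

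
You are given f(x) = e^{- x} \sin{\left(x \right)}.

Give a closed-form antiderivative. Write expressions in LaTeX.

An antiderivative is F(x) = - \frac{e^{- x} \sin{\left(x \right)}}{2} - \frac{e^{- x} \cos{\left(x \right)}}{2}.

Any candidate F(x) must reproduce f(x) exactly when differentiated.
Check: d/dx[- \frac{e^{- x} \sin{\left(x \right)}}{2} - \frac{e^{- x} \cos{\left(x \right)}}{2}] = e^{- x} \sin{\left(x \right)} = f(x).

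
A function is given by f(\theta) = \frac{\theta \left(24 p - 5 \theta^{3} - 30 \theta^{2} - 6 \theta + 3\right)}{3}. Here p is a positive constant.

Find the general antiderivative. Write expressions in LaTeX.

An antiderivative F(\theta) passes only if d/d\theta[F] lands on f(\theta) exactly.
Check: d/d\theta[4 p \theta^{2} - \frac{\theta^{5}}{3} - \frac{5 \theta^{4}}{2} - \frac{2 \theta^{3}}{3} + \frac{\theta^{2}}{2}] = 8 p \theta - \frac{5 \theta^{4}}{3} - 10 \theta^{3} - 2 \theta^{2} + \theta, which equals f(\theta).

F(\theta) = 4 p \theta^{2} - \frac{\theta^{5}}{3} - \frac{5 \theta^{4}}{2} - \frac{2 \theta^{3}}{3} + \frac{\theta^{2}}{2} + C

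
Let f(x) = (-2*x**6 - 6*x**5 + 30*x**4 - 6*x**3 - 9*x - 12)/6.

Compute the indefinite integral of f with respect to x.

F(x) = -x**7/21 - x**6/6 + x**5 - x**4/4 - 3*x**2/4 - 2*x + C

Differentiate the proposed F(x) back; it has to land on f(x) exactly.
Check: d/dx[-x**7/21 - x**6/6 + x**5 - x**4/4 - 3*x**2/4 - 2*x] = -x**6/3 - x**5 + 5*x**4 - x**3 - 3*x/2 - 2, which equals f(x).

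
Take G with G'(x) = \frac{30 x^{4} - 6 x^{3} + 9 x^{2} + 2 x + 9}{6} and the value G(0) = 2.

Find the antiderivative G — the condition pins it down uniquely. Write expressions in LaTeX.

G(x) = \frac{12 x^{5} - 3 x^{4} + 6 x^{3} + 2 x^{2} + 18 x + 24}{12}

Whatever form G(x) takes, its d/dx must return the stated G'(x).
A general antiderivative is x^{5} - \frac{x^{4}}{4} + \frac{x^{3}}{2} + \frac{x^{2}}{6} + \frac{3 x}{2} + C.
The condition gives C = 2 - (0) = 2.
So G(x) = \frac{12 x^{5} - 3 x^{4} + 6 x^{3} + 2 x^{2} + 18 x + 24}{12}.
Check: d/dx[\frac{12 x^{5} - 3 x^{4} + 6 x^{3} + 2 x^{2} + 18 x + 24}{12}] = 5 x^{4} - x^{3} + \frac{3 x^{2}}{2} + \frac{x}{3} + \frac{3}{2}, which equals G'(x).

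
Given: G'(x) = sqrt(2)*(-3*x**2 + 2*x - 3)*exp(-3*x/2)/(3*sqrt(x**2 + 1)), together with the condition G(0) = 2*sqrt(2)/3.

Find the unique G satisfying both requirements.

G'(x) has the shape u'v + uv' for u = 2*sqrt(2*x**2 + 2)/3 and v = exp(-3*x/2) — it is the derivative of the product u*v.
A general antiderivative is 2*sqrt(2*x**2 + 2)*exp(-3*x/2)/3 + C.
The condition gives C = 2*sqrt(2)/3 - (2*sqrt(2)/3) = 0.
So G(x) = 2*sqrt(2*x**2 + 2)*exp(-3*x/2)/3.
Check: d/dx[2*sqrt(2*x**2 + 2)*exp(-3*x/2)/3] = (-3*sqrt(2)*x**2 + 2*sqrt(2)*x - 3*sqrt(2))*exp(-3*x/2)/(3*sqrt(x**2 + 1)), which equals G'(x).

G(x) = 2*sqrt(2*x**2 + 2)*exp(-3*x/2)/3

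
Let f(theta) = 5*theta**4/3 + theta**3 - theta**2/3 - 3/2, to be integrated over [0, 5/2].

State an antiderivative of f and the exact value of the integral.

Antiderivative: F(theta) = theta**5/3 + theta**4/4 - theta**3/9 - 3*theta/2; value = 21215/576

The integrand splits into summands that can be handled one at a time.
F(theta) = theta**5/3 + theta**4/4 - theta**3/9 - 3*theta/2 is an antiderivative of f.
Check: d/dtheta[theta**5/3 + theta**4/4 - theta**3/9 - 3*theta/2] = 5*theta**4/3 + theta**3 - theta**2/3 - 3/2 = f(theta).
F(5/2) = 21215/576; F(0) = 0.
Integral = F(5/2) - F(0) = 21215/576.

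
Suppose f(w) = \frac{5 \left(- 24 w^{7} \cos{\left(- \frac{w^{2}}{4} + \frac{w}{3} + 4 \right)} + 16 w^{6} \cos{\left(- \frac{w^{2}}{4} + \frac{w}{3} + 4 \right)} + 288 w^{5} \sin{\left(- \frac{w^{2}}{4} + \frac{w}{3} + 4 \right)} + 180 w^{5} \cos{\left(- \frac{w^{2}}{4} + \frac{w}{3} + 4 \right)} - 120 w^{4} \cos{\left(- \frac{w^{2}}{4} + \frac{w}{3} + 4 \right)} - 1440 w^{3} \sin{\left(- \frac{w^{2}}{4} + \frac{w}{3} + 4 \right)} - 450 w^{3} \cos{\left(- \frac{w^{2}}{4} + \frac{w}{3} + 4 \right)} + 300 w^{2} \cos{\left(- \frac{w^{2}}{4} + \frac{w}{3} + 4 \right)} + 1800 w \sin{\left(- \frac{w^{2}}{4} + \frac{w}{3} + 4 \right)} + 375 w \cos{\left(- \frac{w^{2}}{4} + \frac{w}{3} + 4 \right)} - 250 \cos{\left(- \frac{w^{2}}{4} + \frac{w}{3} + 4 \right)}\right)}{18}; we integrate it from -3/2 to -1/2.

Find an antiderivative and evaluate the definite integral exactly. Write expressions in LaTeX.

Antiderivative: F(w) = \frac{40 w^{6} \sin{\left(- \frac{w^{2}}{4} + \frac{w}{3} + 4 \right)}}{3} - 100 w^{4} \sin{\left(- \frac{w^{2}}{4} + \frac{w}{3} + 4 \right)} + 250 w^{2} \sin{\left(- \frac{w^{2}}{4} + \frac{w}{3} + 4 \right)} - \frac{625 \sin{\left(- \frac{w^{2}}{4} + \frac{w}{3} + 4 \right)}}{3}; value = \frac{5 \sin{\left(\frac{47}{16} \right)}}{24} - \frac{1215 \sin{\left(\frac{181}{48} \right)}}{8}

Recognize the product-rule pattern: f = u'v + uv' with u = \frac{5 \left(2 w^{2} - 5\right)^{3}}{3}, v = \sin{\left(- \frac{w^{2}}{4} + \frac{w}{3} + 4 \right)}, so integration by parts undoes it.
F(w) = \frac{40 w^{6} \sin{\left(- \frac{w^{2}}{4} + \frac{w}{3} + 4 \right)}}{3} - 100 w^{4} \sin{\left(- \frac{w^{2}}{4} + \frac{w}{3} + 4 \right)} + 250 w^{2} \sin{\left(- \frac{w^{2}}{4} + \frac{w}{3} + 4 \right)} - \frac{625 \sin{\left(- \frac{w^{2}}{4} + \frac{w}{3} + 4 \right)}}{3} is an antiderivative of f.
Check: d/dw[\frac{40 w^{6} \sin{\left(- \frac{w^{2}}{4} + \frac{w}{3} + 4 \right)}}{3} - 100 w^{4} \sin{\left(- \frac{w^{2}}{4} + \frac{w}{3} + 4 \right)} + 250 w^{2} \sin{\left(- \frac{w^{2}}{4} + \frac{w}{3} + 4 \right)} - \frac{625 \sin{\left(- \frac{w^{2}}{4} + \frac{w}{3} + 4 \right)}}{3}] = - \frac{20 w^{7} \cos{\left(- \frac{w^{2}}{4} + \frac{w}{3} + 4 \right)}}{3} + \frac{40 w^{6} \cos{\left(- \frac{w^{2}}{4} + \frac{w}{3} + 4 \right)}}{9} + 80 w^{5} \sin{\left(- \frac{w^{2}}{4} + \frac{w}{3} + 4 \right)} + 50 w^{5} \cos{\left(- \frac{w^{2}}{4} + \frac{w}{3} + 4 \right)} - \frac{100 w^{4} \cos{\left(- \frac{w^{2}}{4} + \frac{w}{3} + 4 \right)}}{3} - 400 w^{3} \sin{\left(- \frac{w^{2}}{4} + \frac{w}{3} + 4 \right)} - 125 w^{3} \cos{\left(- \frac{w^{2}}{4} + \frac{w}{3} + 4 \right)} + \frac{250 w^{2} \cos{\left(- \frac{w^{2}}{4} + \frac{w}{3} + 4 \right)}}{3} + 500 w \sin{\left(- \frac{w^{2}}{4} + \frac{w}{3} + 4 \right)} + \frac{625 w \cos{\left(- \frac{w^{2}}{4} + \frac{w}{3} + 4 \right)}}{6} - \frac{625 \cos{\left(- \frac{w^{2}}{4} + \frac{w}{3} + 4 \right)}}{9}, which equals f(w).
F(-1/2) = - \frac{1215 \sin{\left(\frac{181}{48} \right)}}{8}; F(-3/2) = - \frac{5 \sin{\left(\frac{47}{16} \right)}}{24}.
Integral = F(-1/2) - F(-3/2) = \frac{5 \sin{\left(\frac{47}{16} \right)}}{24} - \frac{1215 \sin{\left(\frac{181}{48} \right)}}{8}.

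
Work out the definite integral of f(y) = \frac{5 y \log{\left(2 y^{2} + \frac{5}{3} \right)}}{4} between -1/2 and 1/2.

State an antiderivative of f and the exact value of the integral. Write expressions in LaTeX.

A candidate is checked by its d/dy: the result must match f(y).
F(y) = \frac{5 y^{2} \log{\left(2 y^{2} + \frac{5}{3} \right)}}{8} - \frac{5 y^{2}}{8} + \frac{25 \log{\left(6 y^{2} + 5 \right)}}{48} is an antiderivative of f.
Check: d/dy[\frac{5 y^{2} \log{\left(2 y^{2} + \frac{5}{3} \right)}}{8} - \frac{5 y^{2}}{8} + \frac{25 \log{\left(6 y^{2} + 5 \right)}}{48}] = \frac{5 y \log{\left(2 y^{2} + \frac{5}{3} \right)}}{4} = f(y).
F(1/2) = - \frac{5}{32} + \frac{5 \log{\left(\frac{13}{6} \right)}}{32} + \frac{25 \log{\left(\frac{13}{2} \right)}}{48}; F(-1/2) = - \frac{5}{32} + \frac{5 \log{\left(\frac{13}{6} \right)}}{32} + \frac{25 \log{\left(\frac{13}{2} \right)}}{48}.
Integral = F(1/2) - F(-1/2) = 0.

Antiderivative: F(y) = \frac{5 y^{2} \log{\left(2 y^{2} + \frac{5}{3} \right)}}{8} - \frac{5 y^{2}}{8} + \frac{25 \log{\left(6 y^{2} + 5 \right)}}{48}; value = 0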